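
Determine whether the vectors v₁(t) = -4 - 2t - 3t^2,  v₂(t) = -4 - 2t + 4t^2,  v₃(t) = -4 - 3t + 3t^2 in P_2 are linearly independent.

linearly independent

Write each element as a coordinate vector in ℝ³ using {1, t, t^2}.
Form the 3×3 matrix with these as columns; its determinant is -28.
A nonzero determinant means the columns are linearly independent.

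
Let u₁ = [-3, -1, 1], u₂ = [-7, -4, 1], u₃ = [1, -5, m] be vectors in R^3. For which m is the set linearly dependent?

The set is linearly dependent precisely when det[u₁; u₂; u₃] = 0.
The determinant works out to 5*m + 23.
Setting this to zero gives m = -23/5.

m = -23/5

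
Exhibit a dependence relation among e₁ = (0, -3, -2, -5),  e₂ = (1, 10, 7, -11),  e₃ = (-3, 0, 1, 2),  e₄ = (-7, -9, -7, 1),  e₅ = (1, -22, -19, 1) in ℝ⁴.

Set up α₁e₁ + … + α₅e₅ = 0 and solve the homogeneous system.
A generator of the null space is (1, -1, -3, 1, -1).

e₁ - e₂ - 3e₃ + e₄ - e₅ = 0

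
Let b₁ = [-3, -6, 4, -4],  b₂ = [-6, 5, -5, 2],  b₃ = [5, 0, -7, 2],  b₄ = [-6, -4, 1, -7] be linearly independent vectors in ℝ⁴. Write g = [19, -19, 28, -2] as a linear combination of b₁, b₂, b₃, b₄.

Solve the system with b₁, b₂, b₃, b₄ as columns and g as the right-hand side.
The system has the unique solution (a₁, …, a₄) = (2, -3, -1, -2).

g = 2b₁ - 3b₂ - b₃ - 2b₄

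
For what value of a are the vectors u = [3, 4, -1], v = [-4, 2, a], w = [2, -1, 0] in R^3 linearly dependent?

Place the vectors as rows of a 3×3 matrix; dependence ⇔ determinant zero.
Cofactor expansion gives det = 11*a.
Solving 11*a = 0 yields a = 0.

a = 0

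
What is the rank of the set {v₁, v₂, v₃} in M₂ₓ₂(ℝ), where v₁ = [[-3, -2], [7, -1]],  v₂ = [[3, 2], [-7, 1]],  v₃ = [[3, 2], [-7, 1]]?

Use coordinates relative to {E₁₁, E₁₂, E₂₁, E₂₂}.
Put the 4×3 matrix [v₁|v₂|v₃] into echelon form.
Exactly 1 pivot survives; hence the rank is 1.

1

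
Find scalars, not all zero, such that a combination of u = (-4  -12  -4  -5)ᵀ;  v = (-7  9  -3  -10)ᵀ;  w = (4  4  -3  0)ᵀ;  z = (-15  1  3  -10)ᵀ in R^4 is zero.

Write the vectors as columns of a matrix and find a nonzero vector in its null space.
The free variable yields coefficients (0, 1, -2, -1) (any nonzero multiple also works).

v - 2w - z = 0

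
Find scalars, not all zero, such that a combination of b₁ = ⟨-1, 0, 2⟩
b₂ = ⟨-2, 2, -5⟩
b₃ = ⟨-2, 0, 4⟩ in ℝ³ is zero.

2b₁ - b₃ = 0

Write the vectors as columns of a matrix and find a nonzero vector in its null space.
The free variable yields coefficients (2, 0, -1) (any nonzero multiple also works).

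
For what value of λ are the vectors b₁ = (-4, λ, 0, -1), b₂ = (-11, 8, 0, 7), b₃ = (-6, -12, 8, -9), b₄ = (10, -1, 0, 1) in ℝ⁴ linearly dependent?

λ = -1/9

Place the vectors as rows of a 4×4 matrix; dependence ⇔ determinant zero.
The determinant works out to 648*λ + 72.
Solving 648*λ + 72 = 0 yields λ = -1/9.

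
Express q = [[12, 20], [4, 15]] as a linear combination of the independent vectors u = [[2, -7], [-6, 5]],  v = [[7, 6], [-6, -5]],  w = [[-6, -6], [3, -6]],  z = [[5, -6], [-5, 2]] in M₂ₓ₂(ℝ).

Take coordinate vectors relative to {E₁₁, E₁₂, E₂₁, E₂₂}.
Since u, v, w, z are independent, the coefficients expressing q are uniquely determined by a linear system.
The system has the unique solution (a₁, …, a₄) = (-2, -1, -3, 1).

q = -2u - v - 3w + z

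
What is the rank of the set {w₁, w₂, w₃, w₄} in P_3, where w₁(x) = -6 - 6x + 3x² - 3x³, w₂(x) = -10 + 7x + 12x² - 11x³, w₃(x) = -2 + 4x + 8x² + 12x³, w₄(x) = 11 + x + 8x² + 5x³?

4

Represent each element by its coordinate vector in ℝ⁴.
Put the 4×4 matrix [w₁|w₂|w₃|w₄] into echelon form.
The echelon form has 4 nonzero rows, so the rank is 4.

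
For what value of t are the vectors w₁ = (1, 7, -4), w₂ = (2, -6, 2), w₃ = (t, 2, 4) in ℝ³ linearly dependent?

t = -10

The set is linearly dependent precisely when det[w₁; w₂; w₃] = 0.
The determinant works out to -10*t - 100.
Solving -10*t - 100 = 0 yields t = -10.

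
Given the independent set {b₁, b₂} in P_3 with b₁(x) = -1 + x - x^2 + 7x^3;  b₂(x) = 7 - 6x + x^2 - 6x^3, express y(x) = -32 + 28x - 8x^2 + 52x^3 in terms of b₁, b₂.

y = 4b₁ - 4b₂

Identify each element with its coordinate vector in ℝ⁴ via {1, x, …, x^3}.
Solve the system with b₁, b₂ as columns and y as the right-hand side.
The system has the unique solution (c₁, c₂) = (4, -4).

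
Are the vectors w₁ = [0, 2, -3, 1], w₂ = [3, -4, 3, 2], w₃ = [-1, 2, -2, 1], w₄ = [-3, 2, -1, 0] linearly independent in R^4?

linearly independent

Row-reduce the matrix whose columns are w₁, w₂, w₃, w₄.
The reduction yields 4 nonzero rows, so the rank is 4.
Since rank = 4 (the number of vectors), the set is linearly independent.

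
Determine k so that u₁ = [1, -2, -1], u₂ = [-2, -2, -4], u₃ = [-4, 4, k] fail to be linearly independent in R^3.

The vectors are dependent exactly when the determinant of the matrix with rows u₁, u₂, u₃ vanishes.
Expanding, det = -6*k.
Solving -6*k = 0 yields k = 0.

k = 0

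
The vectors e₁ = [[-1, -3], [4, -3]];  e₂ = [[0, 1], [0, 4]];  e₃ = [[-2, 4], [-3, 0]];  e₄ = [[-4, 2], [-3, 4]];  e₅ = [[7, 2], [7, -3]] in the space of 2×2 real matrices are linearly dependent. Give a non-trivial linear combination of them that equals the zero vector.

Write each element as a vector in ℝ⁴ using {E₁₁, E₁₂, E₂₁, E₂₂}.
Row-reduce the matrix with e₁, e₂, e₃, e₄, e₅ as columns; the null space gives the coefficients.
The free variable yields coefficients (1, 3, 2, -3, -1) (any nonzero multiple also works).

e₁ + 3e₂ + 2e₃ - 3e₄ - e₅ = 0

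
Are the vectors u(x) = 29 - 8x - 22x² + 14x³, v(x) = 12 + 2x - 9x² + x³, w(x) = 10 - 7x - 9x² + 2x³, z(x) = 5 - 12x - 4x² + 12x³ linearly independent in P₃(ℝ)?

Write each element as a coordinate vector in ℝ⁴ using {1, x, …, x³}.
Place the vectors as rows of a 4×4 matrix and reduce to echelon form.
The reduction yields 3 nonzero rows, so the rank is 3.
Since rank 3 < 4, the set is linearly dependent.
Indeed u - 2v - z = 0.

linearly dependent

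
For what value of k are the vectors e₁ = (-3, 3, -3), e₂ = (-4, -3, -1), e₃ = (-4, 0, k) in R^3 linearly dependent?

Place the vectors as rows of a 3×3 matrix; dependence ⇔ determinant zero.
The determinant works out to 21*k + 48.
This vanishes exactly when k = -16/7.

k = -16/7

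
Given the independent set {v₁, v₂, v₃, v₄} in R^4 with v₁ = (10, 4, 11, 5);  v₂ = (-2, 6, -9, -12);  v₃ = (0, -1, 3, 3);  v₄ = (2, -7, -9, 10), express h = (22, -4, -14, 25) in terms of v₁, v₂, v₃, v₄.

h = 2v₁ + 2v₂ + 3v₃ + 3v₄

Write h = c₁v₁ + … + c₄v₄ and equate components.
Row-reducing the augmented matrix gives the unique coefficients (c₁, …, c₄) = (2, 2, 3, 3).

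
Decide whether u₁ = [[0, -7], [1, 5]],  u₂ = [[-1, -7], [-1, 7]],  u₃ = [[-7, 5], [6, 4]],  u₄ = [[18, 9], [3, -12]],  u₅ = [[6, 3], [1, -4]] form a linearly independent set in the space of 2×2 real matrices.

linearly dependent

Write each element as a coordinate vector in ℝ⁴ using {E₁₁, E₁₂, E₂₁, E₂₂}.
There are 5 vectors in a 4-dimensional space, so they cannot be linearly independent.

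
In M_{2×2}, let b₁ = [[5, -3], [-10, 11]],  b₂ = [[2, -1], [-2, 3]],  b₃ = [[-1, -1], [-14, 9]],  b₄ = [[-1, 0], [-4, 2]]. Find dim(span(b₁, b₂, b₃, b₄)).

2

Represent each element by its coordinate vector in ℝ⁴.
Row-reduce the 4×4 matrix with these as rows.
The echelon form has 2 nonzero rows, so the rank is 2.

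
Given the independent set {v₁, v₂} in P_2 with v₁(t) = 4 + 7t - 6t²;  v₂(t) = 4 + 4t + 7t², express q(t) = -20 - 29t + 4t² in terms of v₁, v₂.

q = -3v₁ - 2v₂

Identify each element with its coordinate vector in ℝ³ via {1, t, t²}.
Write q = c₁v₁ + c₂v₂ and equate components.
The system has the unique solution (c₁, c₂) = (-3, -2).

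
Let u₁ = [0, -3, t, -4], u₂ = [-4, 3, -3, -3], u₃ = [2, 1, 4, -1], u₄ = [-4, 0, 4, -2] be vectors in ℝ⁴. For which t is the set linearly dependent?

t = 32

The vectors are dependent exactly when the determinant of the matrix with rows u₁, u₂, u₃, u₄ vanishes.
Cofactor expansion gives det = 20*t - 640.
This vanishes exactly when t = 32.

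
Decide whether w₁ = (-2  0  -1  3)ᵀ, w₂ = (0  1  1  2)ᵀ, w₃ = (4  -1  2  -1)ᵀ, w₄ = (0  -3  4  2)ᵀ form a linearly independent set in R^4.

linearly independent

Place the vectors as rows of a 4×4 matrix and reduce to echelon form.
The reduction yields 4 nonzero rows, so the rank is 4.
Since rank = 4 (the number of vectors), the set is linearly independent.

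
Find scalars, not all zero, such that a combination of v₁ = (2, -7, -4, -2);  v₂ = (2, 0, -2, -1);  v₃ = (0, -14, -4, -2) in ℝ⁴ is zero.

Write the vectors as columns of a matrix and find a nonzero vector in its null space.
One solution (up to scaling) is (2, -2, -1).

2v₁ - 2v₂ - v₃ = 0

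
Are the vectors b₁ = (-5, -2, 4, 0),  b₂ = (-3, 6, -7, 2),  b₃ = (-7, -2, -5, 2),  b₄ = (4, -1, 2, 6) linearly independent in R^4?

Form the 4×4 matrix with these as columns; its determinant is 2428.
A nonzero determinant means the columns are linearly independent.

linearly independent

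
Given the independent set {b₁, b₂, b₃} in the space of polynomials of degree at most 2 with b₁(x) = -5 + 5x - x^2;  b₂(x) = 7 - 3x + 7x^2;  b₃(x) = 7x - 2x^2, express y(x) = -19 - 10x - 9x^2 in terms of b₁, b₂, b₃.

Work in coordinates with respect to the standard basis {1, x, x^2}.
Write y = c₁b₁ + … + c₃b₃ and equate components.
The system has the unique solution (c₁, c₂, c₃) = (1, -2, -3).

y = b₁ - 2b₂ - 3b₃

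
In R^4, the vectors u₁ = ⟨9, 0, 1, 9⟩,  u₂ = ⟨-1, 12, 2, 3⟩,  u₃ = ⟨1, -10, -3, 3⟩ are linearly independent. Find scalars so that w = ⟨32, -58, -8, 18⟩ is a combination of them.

w = 3u₁ - 4u₂ + u₃

Since u₁, u₂, u₃ are independent, the coefficients expressing w are uniquely determined by a linear system.
Back-substitution yields (α₁, α₂, α₃) = (3, -4, 1).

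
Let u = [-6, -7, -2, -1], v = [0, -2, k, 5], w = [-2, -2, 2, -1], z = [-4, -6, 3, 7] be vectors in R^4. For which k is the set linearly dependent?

k = -13

The set is linearly dependent precisely when det[u; v; w; z] = 0.
Expanding, det = 10*k + 130.
Setting this to zero gives k = -13.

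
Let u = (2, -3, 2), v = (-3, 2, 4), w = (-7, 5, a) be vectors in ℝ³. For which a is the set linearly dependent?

a = 42/5

The vectors are dependent exactly when the determinant of the matrix with rows u, v, w vanishes.
Expanding, det = 42 - 5*a.
This vanishes exactly when a = 42/5.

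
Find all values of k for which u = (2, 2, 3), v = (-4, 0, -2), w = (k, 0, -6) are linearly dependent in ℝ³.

Dependence holds iff the 3×3 matrix [u v w] is singular.
Cofactor expansion gives det = -4*k - 48.
Setting this to zero gives k = -12.

k = -12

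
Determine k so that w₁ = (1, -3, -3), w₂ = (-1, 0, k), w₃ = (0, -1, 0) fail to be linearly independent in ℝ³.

k = 3

The vectors are dependent exactly when the determinant of the matrix with rows w₁, w₂, w₃ vanishes.
Expanding, det = k - 3.
Solving k - 3 = 0 yields k = 3.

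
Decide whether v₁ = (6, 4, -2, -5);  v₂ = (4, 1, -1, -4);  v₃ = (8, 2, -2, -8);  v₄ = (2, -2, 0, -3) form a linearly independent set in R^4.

linearly dependent

One vector is a scalar multiple of another, so the set is dependent.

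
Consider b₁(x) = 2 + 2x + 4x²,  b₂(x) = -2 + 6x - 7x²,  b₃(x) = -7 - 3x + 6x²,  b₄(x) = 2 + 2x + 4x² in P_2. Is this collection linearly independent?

Write each element as a coordinate vector in ℝ³ using {1, x, x²}.
There are 4 vectors in a 3-dimensional space, so they cannot be linearly independent.

linearly dependent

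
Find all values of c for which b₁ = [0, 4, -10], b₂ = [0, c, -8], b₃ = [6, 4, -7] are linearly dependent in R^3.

c = 16/5

The vectors are dependent exactly when the determinant of the matrix with rows b₁, b₂, b₃ vanishes.
Cofactor expansion gives det = 60*c - 192.
Solving 60*c - 192 = 0 yields c = 16/5.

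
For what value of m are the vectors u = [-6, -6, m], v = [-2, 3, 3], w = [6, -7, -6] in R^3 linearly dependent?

Place the vectors as rows of a 3×3 matrix; dependence ⇔ determinant zero.
The determinant works out to -4*m - 54.
Setting this to zero gives m = -27/2.

m = -27/2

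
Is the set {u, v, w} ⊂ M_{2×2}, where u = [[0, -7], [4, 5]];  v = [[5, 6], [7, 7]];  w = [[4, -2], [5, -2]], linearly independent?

linearly independent

Take coordinates with respect to the standard basis {E₁₁, E₁₂, E₂₁, E₂₂}.
Row-reduce the matrix whose columns are u, v, w.
The reduction yields 3 nonzero rows, so the rank is 3.
Since rank = 3 (the number of vectors), the set is linearly independent.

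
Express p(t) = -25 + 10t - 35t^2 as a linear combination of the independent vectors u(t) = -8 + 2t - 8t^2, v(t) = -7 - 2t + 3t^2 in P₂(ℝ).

p = 4u - v

Work in coordinates with respect to the standard basis {1, t, t^2}.
Set up the augmented matrix [u | v | p] and row-reduce.
Row-reducing the augmented matrix gives the unique coefficients (c₁, c₂) = (4, -1).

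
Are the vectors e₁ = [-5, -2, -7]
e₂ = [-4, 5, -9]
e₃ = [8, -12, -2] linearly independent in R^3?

linearly independent

Row-reduce the matrix whose columns are e₁, e₂, e₃.
The reduction yields 3 nonzero rows, so the rank is 3.
Since rank = 3 (the number of vectors), the set is linearly independent.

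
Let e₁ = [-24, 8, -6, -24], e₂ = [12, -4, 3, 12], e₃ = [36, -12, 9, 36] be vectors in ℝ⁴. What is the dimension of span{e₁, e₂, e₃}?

Put the 4×3 matrix [e₁|e₂|e₃] into echelon form.
The echelon form has 1 nonzero row, so the rank is 1.

1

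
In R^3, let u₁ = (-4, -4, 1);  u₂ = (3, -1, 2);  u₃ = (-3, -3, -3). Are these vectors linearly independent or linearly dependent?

linearly independent

Row-reduce the matrix whose columns are u₁, u₂, u₃.
The reduction yields 3 nonzero rows, so the rank is 3.
Since rank = 3 (the number of vectors), the set is linearly independent.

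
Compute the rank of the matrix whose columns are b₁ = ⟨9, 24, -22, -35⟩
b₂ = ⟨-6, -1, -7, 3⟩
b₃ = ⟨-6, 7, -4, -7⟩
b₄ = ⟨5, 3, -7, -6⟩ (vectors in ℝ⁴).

Row-reduce the 4×4 matrix with these as rows.
Exactly 3 pivots survive; hence the rank is 3.

rank 3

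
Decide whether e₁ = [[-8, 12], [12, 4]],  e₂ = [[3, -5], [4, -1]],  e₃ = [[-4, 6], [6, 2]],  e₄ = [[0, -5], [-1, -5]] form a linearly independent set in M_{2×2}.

linearly dependent

Take coordinates with respect to the standard basis {E₁₁, E₁₂, E₂₁, E₂₂}.
Form the 4×4 matrix with these as columns; its determinant is 0.
A zero determinant means the columns are linearly dependent.
Indeed e₁ - 2e₃ = 0.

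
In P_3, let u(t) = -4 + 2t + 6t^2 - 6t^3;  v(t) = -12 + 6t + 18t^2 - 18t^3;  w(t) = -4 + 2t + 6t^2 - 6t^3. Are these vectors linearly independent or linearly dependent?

linearly dependent

Take coordinates with respect to the standard basis {1, t, …, t^3}.
Place the vectors as rows of a 3×4 matrix and reduce to echelon form.
The reduction yields 1 nonzero row, so the rank is 1.
Since rank 1 < 3, the set is linearly dependent.
Indeed 3u - v = 0.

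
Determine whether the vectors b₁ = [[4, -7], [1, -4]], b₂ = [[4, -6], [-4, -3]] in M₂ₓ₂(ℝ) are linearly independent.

linearly independent

Take coordinates with respect to the standard basis {E₁₁, E₁₂, E₂₁, E₂₂}.
Place the vectors as rows of a 2×4 matrix and reduce to echelon form.
The reduction yields 2 nonzero rows, so the rank is 2.
Since rank = 2 (the number of vectors), the set is linearly independent.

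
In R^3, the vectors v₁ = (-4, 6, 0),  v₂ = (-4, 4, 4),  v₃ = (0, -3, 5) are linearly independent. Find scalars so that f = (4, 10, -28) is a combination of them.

f = v₁ - 2v₂ - 4v₃

Set up the augmented matrix [v₁ | v₂ | v₃ | f] and row-reduce.
Back-substitution yields (α₁, α₂, α₃) = (1, -2, -4).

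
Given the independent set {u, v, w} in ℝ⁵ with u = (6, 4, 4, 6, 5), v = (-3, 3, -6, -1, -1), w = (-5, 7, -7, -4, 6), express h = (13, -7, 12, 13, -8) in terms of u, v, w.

h = u + v - 2w

Write h = a₁u + … + a₃w and equate components.
Back-substitution yields (a₁, a₂, a₃) = (1, 1, -2).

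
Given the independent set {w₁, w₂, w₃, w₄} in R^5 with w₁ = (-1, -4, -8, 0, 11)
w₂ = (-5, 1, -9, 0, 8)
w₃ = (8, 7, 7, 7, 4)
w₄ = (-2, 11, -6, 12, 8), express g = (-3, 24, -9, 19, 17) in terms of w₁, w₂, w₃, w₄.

Set up the augmented matrix [w₁ | w₂ | w₃ | w₄ | g] and row-reduce.
The system has the unique solution (a₁, …, a₄) = (-1, 2, 1, 1).

g = -w₁ + 2w₂ + w₃ + w₄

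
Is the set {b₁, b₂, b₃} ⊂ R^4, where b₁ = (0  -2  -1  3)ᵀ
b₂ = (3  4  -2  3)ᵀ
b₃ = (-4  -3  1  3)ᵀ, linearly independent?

linearly independent

Place the vectors as rows of a 3×4 matrix and reduce to echelon form.
The reduction yields 3 nonzero rows, so the rank is 3.
Since rank = 3 (the number of vectors), the set is linearly independent.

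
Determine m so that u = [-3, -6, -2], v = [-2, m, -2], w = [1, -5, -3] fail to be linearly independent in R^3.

The set is linearly dependent precisely when det[u; v; w] = 0.
Expanding, det = 11*m + 58.
Solving 11*m + 58 = 0 yields m = -58/11.

m = -58/11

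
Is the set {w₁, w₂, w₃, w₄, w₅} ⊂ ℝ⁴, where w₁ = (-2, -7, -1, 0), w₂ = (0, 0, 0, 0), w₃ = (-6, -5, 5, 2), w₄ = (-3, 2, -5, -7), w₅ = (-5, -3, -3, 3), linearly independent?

There are 5 vectors in a 4-dimensional space, so they cannot be linearly independent.

linearly dependent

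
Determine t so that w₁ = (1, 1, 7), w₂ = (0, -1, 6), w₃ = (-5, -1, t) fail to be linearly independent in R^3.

t = -59

Dependence holds iff the 3×3 matrix [w₁ w₂ w₃] is singular.
The determinant works out to -t - 59.
Setting this to zero gives t = -59.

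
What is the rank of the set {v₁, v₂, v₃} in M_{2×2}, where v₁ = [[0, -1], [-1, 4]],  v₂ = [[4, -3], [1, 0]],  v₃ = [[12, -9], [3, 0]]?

Represent each element by its coordinate vector in ℝ⁴.
Form the matrix with v₁, v₂, v₃ as columns and reduce.
Reduction leaves 2 leading entries, giving rank 2.

2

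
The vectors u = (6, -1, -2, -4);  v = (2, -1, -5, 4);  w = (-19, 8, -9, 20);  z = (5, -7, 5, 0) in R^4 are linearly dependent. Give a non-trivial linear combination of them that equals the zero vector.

Solve the homogeneous system with u, v, w, z as columns by row-reducing the coefficient matrix.
One solution (up to scaling) is (3, -2, 1, 1).

3u - 2v + w + z = 0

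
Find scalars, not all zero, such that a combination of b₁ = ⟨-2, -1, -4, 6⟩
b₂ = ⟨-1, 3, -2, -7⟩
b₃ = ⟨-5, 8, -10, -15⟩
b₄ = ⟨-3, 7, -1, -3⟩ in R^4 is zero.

Row-reduce the matrix with b₁, b₂, b₃, b₄ as columns; the null space gives the coefficients.
A generator of the null space is (1, 3, -1, 0).

b₁ + 3b₂ - b₃ = 0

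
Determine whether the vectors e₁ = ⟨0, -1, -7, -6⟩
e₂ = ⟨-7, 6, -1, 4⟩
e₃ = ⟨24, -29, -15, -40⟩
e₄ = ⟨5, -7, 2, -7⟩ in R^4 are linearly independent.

linearly dependent

Row-reduce the matrix whose columns are e₁, e₂, e₃, e₄.
The reduction yields 3 nonzero rows, so the rank is 3.
Since rank 3 < 4, the set is linearly dependent.
Indeed 3e₁ - 2e₂ - e₃ + 2e₄ = 0.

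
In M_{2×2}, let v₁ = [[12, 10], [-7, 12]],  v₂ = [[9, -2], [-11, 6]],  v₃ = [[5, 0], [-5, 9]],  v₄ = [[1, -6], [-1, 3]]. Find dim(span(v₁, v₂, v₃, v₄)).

dim = 4

Represent each element by its coordinate vector in ℝ⁴.
Put the 4×4 matrix [v₁|v₂|v₃|v₄] into echelon form.
There are 4 pivot columns, so rank = 4.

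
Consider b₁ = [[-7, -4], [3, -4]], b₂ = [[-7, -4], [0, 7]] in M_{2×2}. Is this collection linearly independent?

linearly independent

Take coordinates with respect to the standard basis {E₁₁, E₁₂, E₂₁, E₂₂}.
Row-reduce the matrix whose columns are b₁, b₂.
The reduction yields 2 nonzero rows, so the rank is 2.
Since rank = 2 (the number of vectors), the set is linearly independent.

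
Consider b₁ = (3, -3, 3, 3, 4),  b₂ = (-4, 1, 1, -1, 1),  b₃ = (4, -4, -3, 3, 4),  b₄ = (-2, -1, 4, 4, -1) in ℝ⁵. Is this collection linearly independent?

Row-reduce the matrix whose columns are b₁, b₂, b₃, b₄.
The reduction yields 4 nonzero rows, so the rank is 4.
Since rank = 4 (the number of vectors), the set is linearly independent.

linearly independent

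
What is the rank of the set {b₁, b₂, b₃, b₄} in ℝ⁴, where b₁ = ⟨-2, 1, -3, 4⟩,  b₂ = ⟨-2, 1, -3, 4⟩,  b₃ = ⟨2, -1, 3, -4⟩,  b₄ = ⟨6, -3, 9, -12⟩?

rank 1

Apply Gaussian elimination to the matrix whose rows are b₁, b₂, b₃, b₄.
Reduction leaves 1 leading entry, giving rank 1.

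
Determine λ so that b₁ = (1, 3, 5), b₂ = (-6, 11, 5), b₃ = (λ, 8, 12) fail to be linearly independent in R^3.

Dependence holds iff the 3×3 matrix [b₁ b₂ b₃] is singular.
Expanding, det = 68 - 40*λ.
This vanishes exactly when λ = 17/10.

λ = 17/10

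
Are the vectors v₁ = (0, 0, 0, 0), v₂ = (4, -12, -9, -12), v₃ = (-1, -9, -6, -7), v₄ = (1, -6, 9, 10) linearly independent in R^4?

One of the vectors is the zero vector, so the set is linearly dependent.

linearly dependent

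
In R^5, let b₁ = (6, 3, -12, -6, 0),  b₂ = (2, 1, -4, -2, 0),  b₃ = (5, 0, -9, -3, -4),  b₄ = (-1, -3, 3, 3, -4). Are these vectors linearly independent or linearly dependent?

linearly dependent

Row-reduce the matrix whose columns are b₁, b₂, b₃, b₄.
The reduction yields 2 nonzero rows, so the rank is 2.
Since rank 2 < 4, the set is linearly dependent.
Indeed b₁ - 3b₂ = 0.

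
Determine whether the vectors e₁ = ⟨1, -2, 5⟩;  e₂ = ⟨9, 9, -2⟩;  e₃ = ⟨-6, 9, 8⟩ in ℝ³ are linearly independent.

linearly independent

Form the 3×3 matrix with these as columns; its determinant is 885.
A nonzero determinant means the columns are linearly independent.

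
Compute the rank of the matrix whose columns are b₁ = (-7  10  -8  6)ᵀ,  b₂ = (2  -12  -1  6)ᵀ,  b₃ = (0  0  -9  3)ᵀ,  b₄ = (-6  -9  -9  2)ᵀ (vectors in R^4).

Row-reduce the 4×4 matrix with these as rows.
There are 4 pivot columns, so rank = 4.

4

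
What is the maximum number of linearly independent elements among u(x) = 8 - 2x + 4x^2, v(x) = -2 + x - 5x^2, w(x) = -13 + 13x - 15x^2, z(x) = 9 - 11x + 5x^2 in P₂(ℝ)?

Represent each element by its coordinate vector in ℝ³.
Row-reduce the 4×3 matrix with these as rows.
Reduction leaves 3 leading entries, giving rank 3.
(With 4 elements in a 3-dimensional space the rank is at most 3.)

3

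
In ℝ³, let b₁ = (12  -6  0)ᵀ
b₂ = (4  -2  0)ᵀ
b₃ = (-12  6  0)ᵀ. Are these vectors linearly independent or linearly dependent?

linearly dependent

The matrix [b₁|b₂|b₃] has determinant 0.
A zero determinant means the columns are linearly dependent.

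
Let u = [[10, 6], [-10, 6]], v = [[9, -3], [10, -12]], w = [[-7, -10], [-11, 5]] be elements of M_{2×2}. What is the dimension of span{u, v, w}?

Pass to coordinate vectors with respect to the basis {E₁₁, E₁₂, E₂₁, E₂₂}.
Form the matrix with u, v, w as columns and reduce.
Reduction leaves 3 leading entries, giving rank 3.

dim = 3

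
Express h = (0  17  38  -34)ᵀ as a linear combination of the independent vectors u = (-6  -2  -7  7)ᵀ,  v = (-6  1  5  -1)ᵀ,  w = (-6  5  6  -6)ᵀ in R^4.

h = -3u + v + 2w

Write h = α₁u + … + α₃w and equate components.
Back-substitution yields (α₁, α₂, α₃) = (-3, 1, 2).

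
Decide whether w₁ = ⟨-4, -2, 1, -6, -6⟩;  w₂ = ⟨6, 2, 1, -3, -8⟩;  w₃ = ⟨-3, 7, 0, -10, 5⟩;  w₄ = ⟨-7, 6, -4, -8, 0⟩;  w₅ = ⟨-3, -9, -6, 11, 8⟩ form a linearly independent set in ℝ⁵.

Place the vectors as rows of a 5×5 matrix and reduce to echelon form.
The reduction yields 5 nonzero rows, so the rank is 5.
Since rank = 5 (the number of vectors), the set is linearly independent.

linearly independent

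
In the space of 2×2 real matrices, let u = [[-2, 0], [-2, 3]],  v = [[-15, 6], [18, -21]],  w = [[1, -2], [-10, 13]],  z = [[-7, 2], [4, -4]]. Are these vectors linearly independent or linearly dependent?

linearly dependent

Take coordinates with respect to the standard basis {E₁₁, E₁₂, E₂₁, E₂₂}.
Form the 4×4 matrix with these as columns; its determinant is 0.
A zero determinant means the columns are linearly dependent.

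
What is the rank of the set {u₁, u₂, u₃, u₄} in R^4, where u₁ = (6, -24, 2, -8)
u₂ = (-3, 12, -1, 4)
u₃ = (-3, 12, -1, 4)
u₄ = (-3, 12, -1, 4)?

1

Put the 4×4 matrix [u₁|u₂|u₃|u₄] into echelon form.
Reduction leaves 1 leading entry, giving rank 1.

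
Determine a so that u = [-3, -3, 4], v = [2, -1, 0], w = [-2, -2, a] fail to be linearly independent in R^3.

The set is linearly dependent precisely when det[u; v; w] = 0.
Cofactor expansion gives det = 9*a - 24.
Setting this to zero gives a = 8/3.

a = 8/3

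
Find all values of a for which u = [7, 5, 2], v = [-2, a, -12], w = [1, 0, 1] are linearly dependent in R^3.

Dependence holds iff the 3×3 matrix [u v w] is singular.
The determinant works out to 5*a - 50.
Setting this to zero gives a = 10.

a = 10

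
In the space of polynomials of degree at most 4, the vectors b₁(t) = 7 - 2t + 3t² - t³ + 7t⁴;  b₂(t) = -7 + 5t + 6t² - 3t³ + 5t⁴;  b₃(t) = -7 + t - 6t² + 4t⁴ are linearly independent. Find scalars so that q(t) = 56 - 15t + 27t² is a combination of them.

q = 3b₁ - b₂ - 4b₃

Identify each element with its coordinate vector in ℝ⁵ via {1, t, …, t⁴}.
Since b₁, b₂, b₃ are independent, the coefficients expressing q are uniquely determined by a linear system.
Back-substitution yields (a₁, a₂, a₃) = (3, -1, -4).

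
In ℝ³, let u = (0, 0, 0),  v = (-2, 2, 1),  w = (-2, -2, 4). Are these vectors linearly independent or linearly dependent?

linearly dependent

One of the vectors is the zero vector, so the set is linearly dependent.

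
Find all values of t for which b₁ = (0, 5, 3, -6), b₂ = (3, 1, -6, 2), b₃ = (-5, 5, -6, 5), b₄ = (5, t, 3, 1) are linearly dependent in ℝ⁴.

t = -10

Dependence holds iff the 4×4 matrix [b₁ b₂ b₃ b₄] is singular.
Cofactor expansion gives det = 213*t + 2130.
This vanishes exactly when t = -10.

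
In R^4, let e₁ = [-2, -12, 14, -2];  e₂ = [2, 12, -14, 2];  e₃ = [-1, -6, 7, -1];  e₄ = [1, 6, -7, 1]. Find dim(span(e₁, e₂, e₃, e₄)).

Row-reduce the 4×4 matrix with these as rows.
Reduction leaves 1 leading entry, giving rank 1.

1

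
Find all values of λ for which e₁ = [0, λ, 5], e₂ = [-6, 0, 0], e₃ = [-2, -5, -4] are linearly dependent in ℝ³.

λ = 25/4

Dependence holds iff the 3×3 matrix [e₁ e₂ e₃] is singular.
Cofactor expansion gives det = 150 - 24*λ.
This vanishes exactly when λ = 25/4.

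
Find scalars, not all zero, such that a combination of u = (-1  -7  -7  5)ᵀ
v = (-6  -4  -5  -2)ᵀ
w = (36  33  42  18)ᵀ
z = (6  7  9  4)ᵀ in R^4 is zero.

Set up α₁u + … + α₄z = 0 and solve the homogeneous system.
A generator of the null space is (0, 3, 1, -3).

3v + w - 3z = 0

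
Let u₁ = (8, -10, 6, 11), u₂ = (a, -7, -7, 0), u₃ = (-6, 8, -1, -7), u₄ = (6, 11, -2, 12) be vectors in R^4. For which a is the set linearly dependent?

a = 20/7

The set is linearly dependent precisely when det[u₁; u₂; u₃; u₄] = 0.
Cofactor expansion gives det = 833*a - 2380.
This vanishes exactly when a = 20/7.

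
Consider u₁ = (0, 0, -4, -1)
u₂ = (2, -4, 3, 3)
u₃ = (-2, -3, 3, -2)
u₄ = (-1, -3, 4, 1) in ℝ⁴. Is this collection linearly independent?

linearly independent

The matrix [u₁|u₂|u₃|u₄] has determinant 83.
A nonzero determinant means the columns are linearly independent.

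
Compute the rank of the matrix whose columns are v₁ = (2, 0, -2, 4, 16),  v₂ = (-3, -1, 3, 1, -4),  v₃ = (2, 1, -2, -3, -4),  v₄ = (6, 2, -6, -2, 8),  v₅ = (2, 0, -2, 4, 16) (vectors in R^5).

Form the matrix with v₁, v₂, v₃, v₄, v₅ as columns and reduce.
The echelon form has 2 nonzero rows, so the rank is 2.

2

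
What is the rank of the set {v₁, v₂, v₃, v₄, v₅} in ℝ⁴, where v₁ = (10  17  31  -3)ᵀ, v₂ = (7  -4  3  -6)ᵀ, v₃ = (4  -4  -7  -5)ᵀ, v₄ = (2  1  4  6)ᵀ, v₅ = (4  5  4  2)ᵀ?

4

Apply Gaussian elimination to the matrix whose rows are v₁, v₂, v₃, v₄, v₅.
The echelon form has 4 nonzero rows, so the rank is 4.
(With 5 elements in a 4-dimensional space the rank is at most 4.)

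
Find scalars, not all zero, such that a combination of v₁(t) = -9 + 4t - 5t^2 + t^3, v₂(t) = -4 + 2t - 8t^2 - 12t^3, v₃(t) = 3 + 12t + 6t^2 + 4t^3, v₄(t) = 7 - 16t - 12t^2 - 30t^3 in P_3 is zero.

2v₁ - 2v₂ + v₃ + v₄ = 0

Write each element as a vector in ℝ⁴ using {1, t, …, t^3}.
Row-reduce the matrix with v₁, v₂, v₃, v₄ as columns; the null space gives the coefficients.
One solution (up to scaling) is (2, -2, 1, 1).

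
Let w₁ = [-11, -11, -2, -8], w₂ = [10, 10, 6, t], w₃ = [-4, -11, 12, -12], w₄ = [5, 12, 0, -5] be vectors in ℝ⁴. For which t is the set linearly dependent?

The set is linearly dependent precisely when det[w₁; w₂; w₃; w₄] = 0.
The determinant works out to 910*t - 910.
This vanishes exactly when t = 1.

t = 1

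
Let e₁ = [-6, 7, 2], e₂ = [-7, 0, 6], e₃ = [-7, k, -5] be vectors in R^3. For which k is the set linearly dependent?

The set is linearly dependent precisely when det[e₁; e₂; e₃] = 0.
The determinant works out to 22*k - 539.
Solving 22*k - 539 = 0 yields k = 49/2.

k = 49/2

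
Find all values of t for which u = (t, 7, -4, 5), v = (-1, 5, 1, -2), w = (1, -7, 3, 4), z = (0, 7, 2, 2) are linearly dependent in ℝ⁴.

The vectors are dependent exactly when the determinant of the matrix with rows u, v, w, z vanishes.
Expanding, det = 102*t - 204.
Setting this to zero gives t = 2.

t = 2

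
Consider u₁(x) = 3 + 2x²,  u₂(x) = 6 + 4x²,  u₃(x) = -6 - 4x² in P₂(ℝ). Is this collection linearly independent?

Write each element as a coordinate vector in ℝ³ using {1, x, x²}.
Place the vectors as rows of a 3×3 matrix and reduce to echelon form.
The reduction yields 1 nonzero row, so the rank is 1.
Since rank 1 < 3, the set is linearly dependent.
Indeed 2u₁ - u₂ = 0.

linearly dependent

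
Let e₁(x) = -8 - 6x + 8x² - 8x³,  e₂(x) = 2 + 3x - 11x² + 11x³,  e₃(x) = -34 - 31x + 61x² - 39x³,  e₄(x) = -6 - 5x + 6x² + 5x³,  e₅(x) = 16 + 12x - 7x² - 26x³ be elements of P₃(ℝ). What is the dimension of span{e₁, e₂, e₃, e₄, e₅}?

Pass to coordinate vectors with respect to the basis {1, x, …, x³}.
Put the 4×5 matrix [e₁|e₂|e₃|e₄|e₅] into echelon form.
Reduction leaves 3 leading entries, giving rank 3.
(With 5 elements in a 4-dimensional space the rank is at most 4.)

dim = 3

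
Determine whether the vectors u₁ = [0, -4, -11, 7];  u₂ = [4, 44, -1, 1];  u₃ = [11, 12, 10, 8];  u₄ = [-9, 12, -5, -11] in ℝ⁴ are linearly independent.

linearly dependent

The matrix [u₁|u₂|u₃|u₄] has determinant 0.
A zero determinant means the columns are linearly dependent.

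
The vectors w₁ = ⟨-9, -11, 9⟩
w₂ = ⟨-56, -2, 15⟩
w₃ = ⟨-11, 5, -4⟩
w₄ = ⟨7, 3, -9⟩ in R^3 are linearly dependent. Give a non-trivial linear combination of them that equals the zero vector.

Row-reduce the matrix with w₁, w₂, w₃, w₄ as columns; the null space gives the coefficients.
The free variable yields coefficients (1, -1, 3, -2) (any nonzero multiple also works).

w₁ - w₂ + 3w₃ - 2w₄ = 0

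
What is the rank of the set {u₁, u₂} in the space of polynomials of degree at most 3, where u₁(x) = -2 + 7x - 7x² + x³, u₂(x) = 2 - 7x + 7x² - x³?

Represent each element by its coordinate vector in ℝ⁴.
Form the matrix with u₁, u₂ as columns and reduce.
Exactly 1 pivot survives; hence the rank is 1.

1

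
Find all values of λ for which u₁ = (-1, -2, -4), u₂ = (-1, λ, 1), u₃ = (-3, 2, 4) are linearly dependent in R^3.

Dependence holds iff the 3×3 matrix [u₁ u₂ u₃] is singular.
The determinant works out to 8 - 16*λ.
Solving 8 - 16*λ = 0 yields λ = 1/2.

λ = 1/2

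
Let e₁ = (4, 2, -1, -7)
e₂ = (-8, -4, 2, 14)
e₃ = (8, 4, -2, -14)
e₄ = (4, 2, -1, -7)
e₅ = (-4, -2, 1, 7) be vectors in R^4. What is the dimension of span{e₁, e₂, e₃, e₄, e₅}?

dim = 1

Apply Gaussian elimination to the matrix whose rows are e₁, e₂, e₃, e₄, e₅.
Exactly 1 pivot survives; hence the rank is 1.
(With 5 elements in a 4-dimensional space the rank is at most 4.)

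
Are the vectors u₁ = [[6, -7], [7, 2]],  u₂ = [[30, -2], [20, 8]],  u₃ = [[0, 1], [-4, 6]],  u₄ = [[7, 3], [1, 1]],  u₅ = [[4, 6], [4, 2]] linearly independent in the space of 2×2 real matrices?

linearly dependent

Write each element as a coordinate vector in ℝ⁴ using {E₁₁, E₁₂, E₂₁, E₂₂}.
There are 5 vectors in a 4-dimensional space, so they cannot be linearly independent.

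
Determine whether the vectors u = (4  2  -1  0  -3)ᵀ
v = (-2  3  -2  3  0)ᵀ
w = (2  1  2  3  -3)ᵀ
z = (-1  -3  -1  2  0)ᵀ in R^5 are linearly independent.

Place the vectors as rows of a 4×5 matrix and reduce to echelon form.
The reduction yields 4 nonzero rows, so the rank is 4.
Since rank = 4 (the number of vectors), the set is linearly independent.

linearly independent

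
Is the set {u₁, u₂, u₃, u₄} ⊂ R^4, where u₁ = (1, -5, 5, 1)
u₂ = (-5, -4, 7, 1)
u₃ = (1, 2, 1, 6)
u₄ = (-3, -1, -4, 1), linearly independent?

The matrix [u₁|u₂|u₃|u₄] has determinant -1319.
A nonzero determinant means the columns are linearly independent.

linearly independent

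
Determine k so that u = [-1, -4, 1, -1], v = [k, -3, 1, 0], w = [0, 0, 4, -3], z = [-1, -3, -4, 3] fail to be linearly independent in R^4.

The set is linearly dependent precisely when det[u; v; w; z] = 0.
Expanding, det = 3*k + 6.
This vanishes exactly when k = -2.

k = -2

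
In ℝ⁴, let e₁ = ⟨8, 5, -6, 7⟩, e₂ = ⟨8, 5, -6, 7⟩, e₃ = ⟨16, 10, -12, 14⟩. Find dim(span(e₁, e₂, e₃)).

1

Apply Gaussian elimination to the matrix whose rows are e₁, e₂, e₃.
Exactly 1 pivot survives; hence the rank is 1.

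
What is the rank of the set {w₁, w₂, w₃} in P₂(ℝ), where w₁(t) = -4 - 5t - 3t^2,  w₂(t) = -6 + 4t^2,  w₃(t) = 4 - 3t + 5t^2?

3

Use coordinates relative to {1, t, t^2}.
Apply Gaussian elimination to the matrix whose rows are w₁, w₂, w₃.
Reduction leaves 3 leading entries, giving rank 3.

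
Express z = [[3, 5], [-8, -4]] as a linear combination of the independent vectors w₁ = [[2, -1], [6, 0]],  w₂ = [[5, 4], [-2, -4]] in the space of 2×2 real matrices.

z = -w₁ + w₂

Work in coordinates with respect to the standard basis {E₁₁, E₁₂, E₂₁, E₂₂}.
Set up the augmented matrix [w₁ | w₂ | z] and row-reduce.
Back-substitution yields (α₁, α₂) = (-1, 1).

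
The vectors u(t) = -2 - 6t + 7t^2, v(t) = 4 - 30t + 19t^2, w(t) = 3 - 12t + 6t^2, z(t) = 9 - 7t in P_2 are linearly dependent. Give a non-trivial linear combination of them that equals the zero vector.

u - v + 2w = 0

Pass to coordinate vectors relative to the basis {1, t, t^2}.
Write the vectors as columns of a matrix and find a nonzero vector in its null space.
One solution (up to scaling) is (1, -1, 2, 0).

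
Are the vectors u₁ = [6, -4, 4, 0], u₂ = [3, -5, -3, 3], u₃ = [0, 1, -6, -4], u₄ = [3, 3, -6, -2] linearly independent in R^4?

Form the 4×4 matrix with these as columns; its determinant is 1296.
A nonzero determinant means the columns are linearly independent.

linearly independent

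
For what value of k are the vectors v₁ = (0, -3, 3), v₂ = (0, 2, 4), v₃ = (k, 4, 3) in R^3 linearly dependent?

k = 0

Place the vectors as rows of a 3×3 matrix; dependence ⇔ determinant zero.
Cofactor expansion gives det = -18*k.
Setting this to zero gives k = 0.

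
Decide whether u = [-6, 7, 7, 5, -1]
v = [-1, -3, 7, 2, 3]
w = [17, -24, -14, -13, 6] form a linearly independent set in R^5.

linearly dependent

Row-reduce the matrix whose columns are u, v, w.
The reduction yields 2 nonzero rows, so the rank is 2.
Since rank 2 < 3, the set is linearly dependent.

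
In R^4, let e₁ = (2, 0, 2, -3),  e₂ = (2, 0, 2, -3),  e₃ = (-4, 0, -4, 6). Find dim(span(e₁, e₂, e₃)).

dim = 1

Put the 4×3 matrix [e₁|e₂|e₃] into echelon form.
There is 1 pivot column, so rank = 1.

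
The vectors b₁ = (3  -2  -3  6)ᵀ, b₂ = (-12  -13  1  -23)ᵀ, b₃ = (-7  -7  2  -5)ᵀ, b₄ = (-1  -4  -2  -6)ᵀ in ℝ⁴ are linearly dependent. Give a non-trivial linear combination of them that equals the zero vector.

b₁ + b₂ - b₃ - 2b₄ = 0

Row-reduce the matrix with b₁, b₂, b₃, b₄ as columns; the null space gives the coefficients.
A generator of the null space is (1, 1, -1, -2).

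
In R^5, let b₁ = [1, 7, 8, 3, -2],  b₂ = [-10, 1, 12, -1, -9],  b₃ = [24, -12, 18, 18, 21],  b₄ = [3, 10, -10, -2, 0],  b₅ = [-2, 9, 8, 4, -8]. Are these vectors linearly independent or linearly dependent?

linearly dependent

Place the vectors as rows of a 5×5 matrix and reduce to echelon form.
The reduction yields 4 nonzero rows, so the rank is 4.
Since rank 4 < 5, the set is linearly dependent.
Indeed 3b₁ - 3b₂ - b₃ - 3b₄ = 0.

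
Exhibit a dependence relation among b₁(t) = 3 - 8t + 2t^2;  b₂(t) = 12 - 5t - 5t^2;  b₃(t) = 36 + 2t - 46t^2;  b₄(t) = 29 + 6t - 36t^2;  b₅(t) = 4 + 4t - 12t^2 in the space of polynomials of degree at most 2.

Take coordinates with respect to {1, t, t^2}.
Write the vectors as columns of a matrix and find a nonzero vector in its null space.
One solution (up to scaling) is (3, -2, -2, 3, 0).

3b₁ - 2b₂ - 2b₃ + 3b₄ = 0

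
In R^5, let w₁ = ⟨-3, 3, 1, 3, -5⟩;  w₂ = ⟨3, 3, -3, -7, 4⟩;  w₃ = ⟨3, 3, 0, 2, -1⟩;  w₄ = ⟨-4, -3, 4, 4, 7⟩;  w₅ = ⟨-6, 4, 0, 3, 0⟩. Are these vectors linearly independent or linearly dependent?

linearly independent

The matrix [w₁|w₂|w₃|w₄|w₅] has determinant 4183.
A nonzero determinant means the columns are linearly independent.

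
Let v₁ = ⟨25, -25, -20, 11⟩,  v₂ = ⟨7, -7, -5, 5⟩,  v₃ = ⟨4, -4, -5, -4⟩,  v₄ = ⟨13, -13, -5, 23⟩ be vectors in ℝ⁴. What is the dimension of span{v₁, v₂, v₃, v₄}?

2

Apply Gaussian elimination to the matrix whose rows are v₁, v₂, v₃, v₄.
The echelon form has 2 nonzero rows, so the rank is 2.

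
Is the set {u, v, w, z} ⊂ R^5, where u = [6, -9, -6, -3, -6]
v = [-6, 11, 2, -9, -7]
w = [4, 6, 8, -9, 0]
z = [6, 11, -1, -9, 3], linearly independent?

linearly independent

Place the vectors as rows of a 4×5 matrix and reduce to echelon form.
The reduction yields 4 nonzero rows, so the rank is 4.
Since rank = 4 (the number of vectors), the set is linearly independent.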